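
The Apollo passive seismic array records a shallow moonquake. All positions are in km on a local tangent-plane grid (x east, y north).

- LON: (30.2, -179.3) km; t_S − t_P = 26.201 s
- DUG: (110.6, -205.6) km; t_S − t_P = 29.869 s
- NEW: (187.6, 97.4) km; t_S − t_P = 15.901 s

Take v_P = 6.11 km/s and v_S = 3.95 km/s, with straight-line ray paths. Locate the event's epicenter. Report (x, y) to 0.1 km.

x ≈ 10.6 km, y ≈ 112.8 km

Distance from S−P lag: d = Δt · v_P v_S / (v_P − v_S) = Δt · (6.11·3.95)/(6.11−3.95) ≈ 11.1734·Δt.
So d_LON = 292.75, d_DUG = 333.74, d_NEW = 177.67 km.
Circle about each station: (x − 30.2)² + (y + 179.3)² = 292.75²; (x − 110.6)² + (y + 205.6)² = 333.74²; (x − 187.6)² + (y − 97.4)² = 177.67².
Subtracting pairs of circle equations eliminates x²+y² and gives linear equations (the radical axes):
160.8 x − 52.6 y = -4236.64
314.8 x + 553.4 y = 65755.92
Solving the 2×2 system: x ≈ 10.6, y ≈ 112.8 km.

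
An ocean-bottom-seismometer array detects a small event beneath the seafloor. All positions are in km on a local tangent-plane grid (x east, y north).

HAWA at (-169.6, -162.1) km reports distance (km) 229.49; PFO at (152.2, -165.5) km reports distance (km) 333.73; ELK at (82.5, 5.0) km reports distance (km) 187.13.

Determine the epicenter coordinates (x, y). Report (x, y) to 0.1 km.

-97.6 km east, 55.8 km north

Circle about each station: (x + 169.6)² + (y + 162.1)² = 229.49²; (x − 152.2)² + (y + 165.5)² = 333.73²; (x − 82.5)² + (y − 5.0)² = 187.13².
Subtracting pairs of circle equations eliminates x²+y² and gives linear equations (the radical axes):
643.6 x − 6.8 y = -63195.53
504.2 x + 334.2 y = -30561.30
Solving the 2×2 system: x ≈ -97.6, y ≈ 55.8 km.
Check against HAWA (with the unrounded x, y): √((x + 169.6)²+(y + 162.1)²) = 229.49 ≈ 229.49 km. ✓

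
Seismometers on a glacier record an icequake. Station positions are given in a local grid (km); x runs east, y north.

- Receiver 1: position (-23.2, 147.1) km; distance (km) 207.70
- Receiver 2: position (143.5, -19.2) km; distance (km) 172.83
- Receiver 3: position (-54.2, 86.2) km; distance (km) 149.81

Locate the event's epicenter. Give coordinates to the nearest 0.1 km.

Circle about each station: (x + 23.2)² + (y − 147.1)² = 207.70²; (x − 143.5)² + (y + 19.2)² = 172.83²; (x + 54.2)² + (y − 86.2)² = 149.81².
Subtracting the Receiver 1 equation from the Receiver 2 and Receiver 3 equations removes the quadratic terms:
333.4 x − 332.6 y = 12053.32
-62.0 x − 121.8 y = 8887.68
Solving the 2×2 system: x ≈ -24.3, y ≈ -60.6 km.

-24.3 km east, -60.6 km north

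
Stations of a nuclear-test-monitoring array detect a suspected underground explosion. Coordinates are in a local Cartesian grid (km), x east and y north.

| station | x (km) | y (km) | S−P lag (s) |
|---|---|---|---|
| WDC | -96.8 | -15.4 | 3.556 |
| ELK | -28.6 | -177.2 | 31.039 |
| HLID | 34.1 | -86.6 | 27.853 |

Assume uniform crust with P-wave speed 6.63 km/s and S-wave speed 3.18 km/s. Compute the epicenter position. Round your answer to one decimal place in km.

Distance from S−P lag: d = Δt · v_P v_S / (v_P − v_S) = Δt · (6.63·3.18)/(6.63−3.18) ≈ 6.1111·Δt.
So d_WDC = 21.73, d_ELK = 189.68, d_HLID = 170.21 km.
Circle about each station: (x + 96.8)² + (y + 15.4)² = 21.73²; (x + 28.6)² + (y + 177.2)² = 189.68²; (x − 34.1)² + (y + 86.6)² = 170.21².
Subtracting the WDC equation from the ELK and HLID equations removes the quadratic terms:
136.4 x − 323.6 y = -12895.91
261.8 x − 142.4 y = -29444.28
Solving the 2×2 system: x ≈ -117.8, y ≈ -9.8 km.
Check against WDC (with the unrounded x, y): √((x + 96.8)²+(y + 15.4)²) = 21.73 ≈ 21.73 km. ✓

x ≈ -117.8 km, y ≈ -9.8 km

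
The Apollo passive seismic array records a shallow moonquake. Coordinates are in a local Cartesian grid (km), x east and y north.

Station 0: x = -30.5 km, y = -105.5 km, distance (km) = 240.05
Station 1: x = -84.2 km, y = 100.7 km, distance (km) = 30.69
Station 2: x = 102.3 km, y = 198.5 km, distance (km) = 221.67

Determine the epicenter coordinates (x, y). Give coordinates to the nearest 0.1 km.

Circle about each station: (x + 30.5)² + (y + 105.5)² = 240.05²; (x + 84.2)² + (y − 100.7)² = 30.69²; (x − 102.3)² + (y − 198.5)² = 221.67².
Subtracting the Station 0 equation from the Station 1 and Station 2 equations removes the quadratic terms:
-107.4 x + 412.4 y = 61851.76
265.6 x + 608.0 y = 46293.45
Solving the 2×2 system: x ≈ -105.9, y ≈ 122.4 km.

(-105.9, 122.4)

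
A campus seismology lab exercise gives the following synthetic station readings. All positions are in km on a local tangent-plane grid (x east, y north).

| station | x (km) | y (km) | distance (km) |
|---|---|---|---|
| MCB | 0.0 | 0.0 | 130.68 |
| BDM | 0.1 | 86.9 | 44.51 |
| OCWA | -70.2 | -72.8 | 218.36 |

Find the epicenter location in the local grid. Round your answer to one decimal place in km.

Circle about each station: x² + y² = 130.68²; (x − 0.1)² + (y − 86.9)² = 44.51²; (x + 70.2)² + (y + 72.8)² = 218.36².
Subtracting pairs of circle equations eliminates x²+y² and gives linear equations (the radical axes):
0.2 x + 173.8 y = 22647.74
-140.4 x − 145.6 y = -20375.95
Solving the 2×2 system: x ≈ 10.0, y ≈ 130.3 km.
Check against MCB (with the unrounded x, y): √(x²+y²) = 130.68 ≈ 130.68 km. ✓

x ≈ 10.0 km, y ≈ 130.3 km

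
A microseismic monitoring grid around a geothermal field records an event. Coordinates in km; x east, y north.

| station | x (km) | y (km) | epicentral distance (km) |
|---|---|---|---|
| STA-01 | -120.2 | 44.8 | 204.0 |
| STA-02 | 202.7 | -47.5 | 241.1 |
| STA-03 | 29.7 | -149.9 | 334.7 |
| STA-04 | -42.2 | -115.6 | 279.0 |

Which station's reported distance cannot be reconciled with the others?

STA-03

Solve using three stations at a time. Using STA-01, STA-02, STA-04 (subtract circle equations pairwise → linear system) gives (x, y) ≈ (57.5, 145.0).
Distances from that point to each station vs reported:
  STA-01: calculated 204.0 vs reported 204.0 → residual 0.0 km
  STA-02: calculated 241.1 vs reported 241.1 → residual 0.0 km
  STA-03: calculated 296.2 vs reported 334.7 → residual 38.5 km
  STA-04: calculated 279.0 vs reported 279.0 → residual 0.0 km
STA-01, STA-02, STA-04 are mutually consistent (residuals ≈ 0); STA-03 is off by 38.5 km.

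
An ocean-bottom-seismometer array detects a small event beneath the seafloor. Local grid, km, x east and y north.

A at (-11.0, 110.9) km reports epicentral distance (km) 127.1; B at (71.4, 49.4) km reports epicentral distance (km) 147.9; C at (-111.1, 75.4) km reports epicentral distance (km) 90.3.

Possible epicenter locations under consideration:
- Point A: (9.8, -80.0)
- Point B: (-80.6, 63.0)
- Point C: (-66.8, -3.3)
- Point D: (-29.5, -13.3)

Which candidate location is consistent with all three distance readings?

For each candidate, compare |candidate − station| to the reported distance:
Point A: residuals A 64.9, B 4.6, C 106.6 → max 106.6 km
Point B: residuals A 42.6, B 4.7, C 57.4 → max 57.4 km
Point C: residuals A 0.0, B 0.0, C 0.0 → max 0.0 km
Point D: residuals A 1.5, B 29.1, C 30.2 → max 30.2 km
Only Point C has all residuals ≈ 0.

Point C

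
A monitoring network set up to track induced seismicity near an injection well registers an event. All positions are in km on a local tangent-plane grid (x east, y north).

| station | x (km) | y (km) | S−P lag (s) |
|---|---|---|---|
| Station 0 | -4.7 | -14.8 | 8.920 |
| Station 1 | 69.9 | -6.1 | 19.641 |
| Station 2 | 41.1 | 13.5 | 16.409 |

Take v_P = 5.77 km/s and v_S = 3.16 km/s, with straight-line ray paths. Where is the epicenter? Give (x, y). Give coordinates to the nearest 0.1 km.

-65.4 km east, -28.9 km north

Distance from S−P lag: d = Δt · v_P v_S / (v_P − v_S) = Δt · (5.77·3.16)/(5.77−3.16) ≈ 6.9859·Δt.
So d_Station 0 = 62.31, d_Station 1 = 137.21, d_Station 2 = 114.63 km.
Circle about each station: (x + 4.7)² + (y + 14.8)² = 62.31²; (x − 69.9)² + (y + 6.1)² = 137.21²; (x − 41.1)² + (y − 13.5)² = 114.63².
Subtracting the Station 0 equation from the Station 1 and Station 2 equations removes the quadratic terms:
149.2 x + 17.4 y = -10261.96
91.6 x + 56.6 y = -7627.17
Solving the 2×2 system: x ≈ -65.4, y ≈ -28.9 km.
Check against Station 0 (with the unrounded x, y): √((x + 4.7)²+(y + 14.8)²) = 62.33 ≈ 62.31 km. ✓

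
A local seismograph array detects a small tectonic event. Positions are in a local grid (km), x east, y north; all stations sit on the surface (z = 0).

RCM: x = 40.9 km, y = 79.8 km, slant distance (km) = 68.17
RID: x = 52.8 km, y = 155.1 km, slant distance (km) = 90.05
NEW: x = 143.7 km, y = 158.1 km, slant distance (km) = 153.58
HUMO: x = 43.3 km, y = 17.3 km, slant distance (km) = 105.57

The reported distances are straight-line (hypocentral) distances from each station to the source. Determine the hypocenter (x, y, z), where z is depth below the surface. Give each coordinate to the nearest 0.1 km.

x ≈ 15.0 km, y ≈ 99.5 km, depth ≈ 59.9 km

Each station gives a sphere (x−x_i)² + (y−y_i)² + z² = d_i² (stations at z=0).
Subtracting the RCM sphere from RID and NEW: z² cancels, leaving linear equations in x and y:
23.8 x + 150.6 y = 15341.15
205.6 x + 156.6 y = 18664.78
Solving: x ≈ 14.998, y ≈ 99.497 km (keep extra digits for the depth step; rounded: 15.0, 99.5).
Then from the RCM sphere: z² = 68.17² − (x − 40.9)² − (y − 79.8)² with x = 14.998, y = 99.497, so z ≈ 59.902 ≈ 59.9 km.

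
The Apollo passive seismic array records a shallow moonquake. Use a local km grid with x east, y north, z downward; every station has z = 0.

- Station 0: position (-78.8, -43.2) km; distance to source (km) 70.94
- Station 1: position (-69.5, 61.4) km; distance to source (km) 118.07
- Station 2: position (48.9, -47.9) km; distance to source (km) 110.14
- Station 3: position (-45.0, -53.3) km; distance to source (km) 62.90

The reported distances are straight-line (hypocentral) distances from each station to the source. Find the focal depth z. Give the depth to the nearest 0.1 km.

depth ≈ 60.5 km

Each station gives a sphere (x−x_i)² + (y−y_i)² + z² = d_i² (stations at z=0).
Subtracting the Station 0 sphere from Station 1 and Station 2: z² cancels, leaving linear equations in x and y:
18.6 x + 209.2 y = -8383.51
255.4 x − 9.4 y = -10488.40
Solving: x ≈ -42.403, y ≈ -36.304 km (keep extra digits for the depth step; rounded: -42.4, -36.3).
Then from the Station 0 sphere: z² = 70.94² − (x + 78.8)² − (y + 43.2)² with x = -42.403, y = -36.304, so z ≈ 60.499 ≈ 60.5 km.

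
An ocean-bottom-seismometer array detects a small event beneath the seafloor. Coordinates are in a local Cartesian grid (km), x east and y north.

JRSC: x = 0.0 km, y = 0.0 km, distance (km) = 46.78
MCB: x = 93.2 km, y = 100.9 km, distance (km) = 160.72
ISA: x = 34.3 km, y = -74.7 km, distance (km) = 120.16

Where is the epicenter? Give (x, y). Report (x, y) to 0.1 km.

Circle about each station: x² + y² = 46.78²; (x − 93.2)² + (y − 100.9)² = 160.72²; (x − 34.3)² + (y + 74.7)² = 120.16².
Subtracting pairs of circle equations eliminates x²+y² and gives linear equations (the radical axes):
186.4 x + 201.8 y = -4775.50
68.6 x − 149.4 y = -5493.48
Solving the 2×2 system: x ≈ -43.7, y ≈ 16.7 km.

(-43.7, 16.7)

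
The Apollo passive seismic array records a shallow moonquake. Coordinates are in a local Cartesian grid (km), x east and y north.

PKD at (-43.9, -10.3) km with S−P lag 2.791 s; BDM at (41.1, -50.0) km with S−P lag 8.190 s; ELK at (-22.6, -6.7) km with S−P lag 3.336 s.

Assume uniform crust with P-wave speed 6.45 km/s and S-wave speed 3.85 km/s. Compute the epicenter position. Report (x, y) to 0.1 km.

Distance from S−P lag: d = Δt · v_P v_S / (v_P − v_S) = Δt · (6.45·3.85)/(6.45−3.85) ≈ 9.5510·Δt.
So d_PKD = 26.66, d_BDM = 78.22, d_ELK = 31.86 km.
Circle about each station: (x + 43.9)² + (y + 10.3)² = 26.66²; (x − 41.1)² + (y + 50.0)² = 78.22²; (x + 22.6)² + (y + 6.7)² = 31.86².
Subtracting pairs of circle equations eliminates x²+y² and gives linear equations (the radical axes):
170.0 x − 79.4 y = -3251.70
42.6 x + 7.2 y = -1781.95
Solving the 2×2 system: x ≈ -35.8, y ≈ -35.7 km.

x ≈ -35.8 km, y ≈ -35.7 km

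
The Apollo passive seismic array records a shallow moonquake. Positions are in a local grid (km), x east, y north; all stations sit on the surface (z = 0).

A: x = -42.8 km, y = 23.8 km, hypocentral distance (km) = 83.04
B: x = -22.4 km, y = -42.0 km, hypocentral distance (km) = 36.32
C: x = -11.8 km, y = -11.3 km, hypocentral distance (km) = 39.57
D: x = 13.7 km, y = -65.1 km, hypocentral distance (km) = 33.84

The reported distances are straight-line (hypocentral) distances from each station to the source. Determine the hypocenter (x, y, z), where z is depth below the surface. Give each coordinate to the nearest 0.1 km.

Each station gives a sphere (x−x_i)² + (y−y_i)² + z² = d_i² (stations at z=0).
Subtracting the A sphere from B and C: z² cancels, leaving linear equations in x and y:
40.8 x − 131.6 y = 5443.98
62.0 x − 70.2 y = 3198.51
Solving: x ≈ 7.319, y ≈ -39.098 km (keep extra digits for the depth step; rounded: 7.3, -39.1).
Then from the A sphere: z² = 83.04² − (x + 42.8)² − (y − 23.8)² with x = 7.319, y = -39.098, so z ≈ 20.678 ≈ 20.7 km.
Check against D (with the unrounded solution): distance 33.83 ≈ 33.84 km. ✓

x ≈ 7.3 km, y ≈ -39.1 km, depth ≈ 20.7 km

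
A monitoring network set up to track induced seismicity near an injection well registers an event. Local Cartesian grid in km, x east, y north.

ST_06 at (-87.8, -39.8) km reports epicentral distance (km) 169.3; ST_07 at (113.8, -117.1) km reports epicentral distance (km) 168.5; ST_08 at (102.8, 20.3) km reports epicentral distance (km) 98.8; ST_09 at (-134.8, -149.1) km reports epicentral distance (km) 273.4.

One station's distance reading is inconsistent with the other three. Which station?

Solve using three stations at a time. Using ST_06, ST_07, ST_09 (subtract circle equations pairwise → linear system) gives (x, y) ≈ (60.1, 42.7).
Distances from that point to each station vs reported:
  ST_06: calculated 169.3 vs reported 169.3 → residual 0.0 km
  ST_07: calculated 168.5 vs reported 168.5 → residual 0.0 km
  ST_08: calculated 48.2 vs reported 98.8 → residual 50.6 km
  ST_09: calculated 273.4 vs reported 273.4 → residual 0.0 km
ST_06, ST_07, ST_09 are mutually consistent (residuals ≈ 0); ST_08 is off by 50.6 km.

ST_08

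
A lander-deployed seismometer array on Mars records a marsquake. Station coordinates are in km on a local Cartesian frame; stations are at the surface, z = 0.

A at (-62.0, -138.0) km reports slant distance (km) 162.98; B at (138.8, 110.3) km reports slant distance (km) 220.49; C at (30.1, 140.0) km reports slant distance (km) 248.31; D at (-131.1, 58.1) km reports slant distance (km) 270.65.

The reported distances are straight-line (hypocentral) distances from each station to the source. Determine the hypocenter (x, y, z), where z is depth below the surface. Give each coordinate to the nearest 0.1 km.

x ≈ 84.2 km, y ≈ -95.3 km, depth ≈ 58.0 km

Each station gives a sphere (x−x_i)² + (y−y_i)² + z² = d_i² (stations at z=0).
Subtracting the A sphere from B and C: z² cancels, leaving linear equations in x and y:
401.6 x + 496.6 y = -13509.83
184.2 x + 556.0 y = -37477.37
Solving: x ≈ 84.207, y ≈ -95.303 km (keep extra digits for the depth step; rounded: 84.2, -95.3).
Then from the A sphere: z² = 162.98² − (x + 62.0)² − (y + 138.0)² with x = 84.207, y = -95.303, so z ≈ 57.991 ≈ 58.0 km.
Check against D (with the unrounded solution): distance 270.65 ≈ 270.65 km. ✓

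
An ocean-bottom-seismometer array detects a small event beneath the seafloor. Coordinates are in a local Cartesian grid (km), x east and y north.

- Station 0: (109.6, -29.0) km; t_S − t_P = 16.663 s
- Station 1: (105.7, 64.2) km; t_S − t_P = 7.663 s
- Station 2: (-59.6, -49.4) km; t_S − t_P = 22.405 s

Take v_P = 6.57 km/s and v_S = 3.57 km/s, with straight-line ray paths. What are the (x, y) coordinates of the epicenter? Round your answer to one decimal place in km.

x ≈ 50.3 km, y ≈ 87.0 km

Distance from S−P lag: d = Δt · v_P v_S / (v_P − v_S) = Δt · (6.57·3.57)/(6.57−3.57) ≈ 7.8183·Δt.
So d_Station 0 = 130.28, d_Station 1 = 59.91, d_Station 2 = 175.17 km.
Circle about each station: (x − 109.6)² + (y + 29.0)² = 130.28²; (x − 105.7)² + (y − 64.2)² = 59.91²; (x + 59.6)² + (y + 49.4)² = 175.17².
Subtracting the Station 0 equation from the Station 1 and Station 2 equations removes the quadratic terms:
-7.8 x + 186.4 y = 15824.64
-338.4 x − 40.8 y = -20572.29
Solving the 2×2 system: x ≈ 50.3, y ≈ 87.0 km.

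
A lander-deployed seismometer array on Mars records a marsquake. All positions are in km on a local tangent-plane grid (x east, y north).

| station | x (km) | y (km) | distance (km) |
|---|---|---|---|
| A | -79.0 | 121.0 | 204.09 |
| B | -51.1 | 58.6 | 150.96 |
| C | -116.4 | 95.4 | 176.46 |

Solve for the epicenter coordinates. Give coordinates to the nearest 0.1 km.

x ≈ -108.8 km, y ≈ -80.9 km

Circle about each station: (x + 79.0)² + (y − 121.0)² = 204.09²; (x + 51.1)² + (y − 58.6)² = 150.96²; (x + 116.4)² + (y − 95.4)² = 176.46².
Subtracting the A equation from the B and C equations removes the quadratic terms:
55.8 x − 124.8 y = 4026.98
-74.8 x − 51.2 y = 12282.72
Solving the 2×2 system: x ≈ -108.8, y ≈ -80.9 km.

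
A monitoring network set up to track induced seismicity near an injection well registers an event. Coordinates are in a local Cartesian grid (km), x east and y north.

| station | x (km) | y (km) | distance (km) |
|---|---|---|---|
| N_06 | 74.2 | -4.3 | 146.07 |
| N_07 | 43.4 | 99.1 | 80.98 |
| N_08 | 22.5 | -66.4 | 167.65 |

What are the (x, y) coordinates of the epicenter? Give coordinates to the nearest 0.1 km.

x ≈ -37.1 km, y ≈ 90.3 km

Circle about each station: (x − 74.2)² + (y + 4.3)² = 146.07²; (x − 43.4)² + (y − 99.1)² = 80.98²; (x − 22.5)² + (y + 66.4)² = 167.65².
Subtracting pairs of circle equations eliminates x²+y² and gives linear equations (the radical axes):
-61.6 x + 206.8 y = 20958.92
-103.4 x − 124.2 y = -7379.00
Solving the 2×2 system: x ≈ -37.1, y ≈ 90.3 km.
Check against N_06 (with the unrounded x, y): √((x − 74.2)²+(y + 4.3)²) = 146.07 ≈ 146.07 km. ✓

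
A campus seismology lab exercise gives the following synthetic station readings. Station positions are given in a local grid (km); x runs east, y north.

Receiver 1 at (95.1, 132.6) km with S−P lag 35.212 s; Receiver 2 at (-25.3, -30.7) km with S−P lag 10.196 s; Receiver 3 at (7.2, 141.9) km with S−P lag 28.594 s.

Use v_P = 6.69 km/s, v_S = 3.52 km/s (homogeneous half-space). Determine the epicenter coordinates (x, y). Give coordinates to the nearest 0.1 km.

(-100.3, -41.3)

Distance from S−P lag: d = Δt · v_P v_S / (v_P − v_S) = Δt · (6.69·3.52)/(6.69−3.52) ≈ 7.4286·Δt.
So d_Receiver 1 = 261.58, d_Receiver 2 = 75.74, d_Receiver 3 = 212.41 km.
Circle about each station: (x − 95.1)² + (y − 132.6)² = 261.58²; (x + 25.3)² + (y + 30.7)² = 75.74²; (x − 7.2)² + (y − 141.9)² = 212.41².
Subtracting pairs of circle equations eliminates x²+y² and gives linear equations (the radical axes):
-240.8 x − 326.6 y = 37643.36
-175.8 x + 18.6 y = 16866.77
Solving the 2×2 system: x ≈ -100.3, y ≈ -41.3 km.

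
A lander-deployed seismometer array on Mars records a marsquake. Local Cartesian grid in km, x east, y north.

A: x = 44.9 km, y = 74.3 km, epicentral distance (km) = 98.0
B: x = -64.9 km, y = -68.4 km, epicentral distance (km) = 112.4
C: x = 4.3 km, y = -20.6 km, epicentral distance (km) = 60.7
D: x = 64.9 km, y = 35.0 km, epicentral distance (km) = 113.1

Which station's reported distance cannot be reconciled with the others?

C

Solve using three stations at a time. Using A, B, D (subtract circle equations pairwise → linear system) gives (x, y) ≈ (-48.0, 42.8).
Distances from that point to each station vs reported:
  A: calculated 98.1 vs reported 98.0 → residual 0.1 km
  B: calculated 112.5 vs reported 112.4 → residual 0.1 km
  C: calculated 82.2 vs reported 60.7 → residual 21.5 km
  D: calculated 113.2 vs reported 113.1 → residual 0.1 km
A, B, D are mutually consistent (residuals ≈ 0); C is off by 21.5 km.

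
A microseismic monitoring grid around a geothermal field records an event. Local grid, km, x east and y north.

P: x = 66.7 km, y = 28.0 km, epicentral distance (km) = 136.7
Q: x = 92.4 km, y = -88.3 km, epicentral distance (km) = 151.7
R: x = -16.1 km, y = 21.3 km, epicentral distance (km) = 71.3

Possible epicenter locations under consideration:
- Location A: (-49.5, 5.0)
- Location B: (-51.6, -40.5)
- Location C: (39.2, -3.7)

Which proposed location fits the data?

Location B

For each candidate, compare |candidate − station| to the reported distance:
Location A: residuals P 18.2, Q 18.1, R 34.1 → max 34.1 km
Location B: residuals P 0.0, Q 0.0, R 0.0 → max 0.0 km
Location C: residuals P 94.7, Q 51.8, R 10.6 → max 94.7 km
Only Location B has all residuals ≈ 0.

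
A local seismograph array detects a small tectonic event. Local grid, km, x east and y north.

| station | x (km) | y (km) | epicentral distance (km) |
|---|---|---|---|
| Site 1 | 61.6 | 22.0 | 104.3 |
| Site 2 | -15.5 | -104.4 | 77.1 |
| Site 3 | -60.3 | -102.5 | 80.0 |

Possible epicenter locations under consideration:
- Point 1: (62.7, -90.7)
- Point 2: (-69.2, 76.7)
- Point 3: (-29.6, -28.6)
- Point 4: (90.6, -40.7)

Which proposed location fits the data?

For each candidate, compare |candidate − station| to the reported distance:
Point 1: residuals Site 1 8.4, Site 2 2.3, Site 3 43.6 → max 43.6 km
Point 2: residuals Site 1 37.5, Site 2 111.8, Site 3 99.4 → max 111.8 km
Point 3: residuals Site 1 0.0, Site 2 0.0, Site 3 0.0 → max 0.0 km
Point 4: residuals Site 1 35.2, Site 2 46.7, Site 3 83.1 → max 83.1 km
Only Point 3 has all residuals ≈ 0.

Point 3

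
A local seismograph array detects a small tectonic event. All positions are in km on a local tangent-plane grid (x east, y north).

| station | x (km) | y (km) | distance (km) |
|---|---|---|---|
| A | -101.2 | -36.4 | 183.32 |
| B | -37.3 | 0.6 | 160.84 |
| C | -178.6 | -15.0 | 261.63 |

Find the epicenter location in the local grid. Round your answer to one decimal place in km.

Circle about each station: (x + 101.2)² + (y + 36.4)² = 183.32²; (x + 37.3)² + (y − 0.6)² = 160.84²; (x + 178.6)² + (y + 15.0)² = 261.63².
Subtracting the A equation from the B and C equations removes the quadratic terms:
127.8 x + 74.0 y = -2438.03
-154.8 x + 42.8 y = -14287.47
Solving the 2×2 system: x ≈ 56.3, y ≈ -130.2 km.

56.3 km east, -130.2 km north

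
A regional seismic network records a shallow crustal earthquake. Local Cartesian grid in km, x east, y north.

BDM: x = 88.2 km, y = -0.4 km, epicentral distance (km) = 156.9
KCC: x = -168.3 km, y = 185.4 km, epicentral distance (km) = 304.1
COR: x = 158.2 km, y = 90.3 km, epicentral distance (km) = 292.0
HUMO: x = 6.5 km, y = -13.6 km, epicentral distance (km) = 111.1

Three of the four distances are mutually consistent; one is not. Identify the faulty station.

BDM

Solve using three stations at a time. Using KCC, COR, HUMO (subtract circle equations pairwise → linear system) gives (x, y) ≈ (-63.3, -100.0).
Distances from that point to each station vs reported:
  BDM: calculated 181.3 vs reported 156.9 → residual 24.4 km
  KCC: calculated 304.1 vs reported 304.1 → residual 0.0 km
  COR: calculated 292.0 vs reported 292.0 → residual 0.0 km
  HUMO: calculated 111.0 vs reported 111.1 → residual 0.1 km
KCC, COR, HUMO are mutually consistent (residuals ≈ 0); BDM is off by 24.4 km.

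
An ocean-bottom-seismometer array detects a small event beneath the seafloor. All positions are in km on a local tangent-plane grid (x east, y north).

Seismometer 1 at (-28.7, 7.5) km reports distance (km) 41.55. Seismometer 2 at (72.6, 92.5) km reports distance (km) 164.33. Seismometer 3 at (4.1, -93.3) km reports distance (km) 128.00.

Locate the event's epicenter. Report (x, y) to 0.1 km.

Circle about each station: (x + 28.7)² + (y − 7.5)² = 41.55²; (x − 72.6)² + (y − 92.5)² = 164.33²; (x − 4.1)² + (y + 93.3)² = 128.00².
Subtracting the Seismometer 1 equation from the Seismometer 2 and Seismometer 3 equations removes the quadratic terms:
202.6 x + 170.0 y = -12330.88
65.6 x − 201.6 y = -6815.84
Solving the 2×2 system: x ≈ -70.1, y ≈ 11.0 km.

(-70.1, 11.0)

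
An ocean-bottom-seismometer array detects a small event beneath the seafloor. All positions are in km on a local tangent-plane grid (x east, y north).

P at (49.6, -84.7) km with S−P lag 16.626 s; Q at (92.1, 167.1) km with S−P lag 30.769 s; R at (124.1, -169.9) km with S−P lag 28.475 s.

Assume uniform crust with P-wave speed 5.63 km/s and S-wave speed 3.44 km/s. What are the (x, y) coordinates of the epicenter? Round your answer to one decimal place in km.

Distance from S−P lag: d = Δt · v_P v_S / (v_P − v_S) = Δt · (5.63·3.44)/(5.63−3.44) ≈ 8.8435·Δt.
So d_P = 147.03, d_Q = 272.10, d_R = 251.82 km.
Circle about each station: (x − 49.6)² + (y + 84.7)² = 147.03²; (x − 92.1)² + (y − 167.1)² = 272.10²; (x − 124.1)² + (y + 169.9)² = 251.82².
Subtracting pairs of circle equations eliminates x²+y² and gives linear equations (the radical axes):
85.0 x + 503.6 y = -25650.02
149.0 x − 170.4 y = -7162.92
Solving the 2×2 system: x ≈ -89.1, y ≈ -35.9 km.
Check against P (with the unrounded x, y): √((x − 49.6)²+(y + 84.7)²) = 147.06 ≈ 147.03 km. ✓

x ≈ -89.1 km, y ≈ -35.9 km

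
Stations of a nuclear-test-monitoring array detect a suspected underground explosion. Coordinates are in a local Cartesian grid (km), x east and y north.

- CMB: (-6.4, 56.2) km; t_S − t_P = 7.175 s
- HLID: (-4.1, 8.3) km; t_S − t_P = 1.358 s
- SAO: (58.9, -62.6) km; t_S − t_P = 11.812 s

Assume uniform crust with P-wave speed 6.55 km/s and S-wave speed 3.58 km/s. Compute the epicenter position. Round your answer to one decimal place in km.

(-10.5, -0.3)

Distance from S−P lag: d = Δt · v_P v_S / (v_P − v_S) = Δt · (6.55·3.58)/(6.55−3.58) ≈ 7.8953·Δt.
So d_CMB = 56.65, d_HLID = 10.72, d_SAO = 93.26 km.
Circle about each station: (x + 6.4)² + (y − 56.2)² = 56.65²; (x + 4.1)² + (y − 8.3)² = 10.72²; (x − 58.9)² + (y + 62.6)² = 93.26².
Subtracting pairs of circle equations eliminates x²+y² and gives linear equations (the radical axes):
4.6 x − 95.8 y = -19.40
130.6 x − 237.6 y = -1299.64
Solving the 2×2 system: x ≈ -10.5, y ≈ -0.3 km.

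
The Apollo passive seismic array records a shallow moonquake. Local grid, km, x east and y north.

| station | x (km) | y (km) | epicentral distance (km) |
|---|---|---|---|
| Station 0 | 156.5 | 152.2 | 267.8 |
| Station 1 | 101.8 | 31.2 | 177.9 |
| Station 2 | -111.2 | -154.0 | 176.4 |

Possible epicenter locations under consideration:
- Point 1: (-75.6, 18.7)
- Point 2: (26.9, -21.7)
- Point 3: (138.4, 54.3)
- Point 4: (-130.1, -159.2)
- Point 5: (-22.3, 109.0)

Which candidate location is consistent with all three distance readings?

Point 1

For each candidate, compare |candidate − station| to the reported distance:
Point 1: residuals Station 0 0.0, Station 1 0.1, Station 2 0.1 → max 0.1 km
Point 2: residuals Station 0 50.9, Station 1 86.2, Station 2 14.8 → max 86.2 km
Point 3: residuals Station 0 168.2, Station 1 134.6, Station 2 148.7 → max 168.2 km
Point 4: residuals Station 0 155.4, Station 1 122.1, Station 2 156.8 → max 156.8 km
Point 5: residuals Station 0 83.9, Station 1 31.4, Station 2 101.2 → max 101.2 km
Only Point 1 has all residuals ≈ 0.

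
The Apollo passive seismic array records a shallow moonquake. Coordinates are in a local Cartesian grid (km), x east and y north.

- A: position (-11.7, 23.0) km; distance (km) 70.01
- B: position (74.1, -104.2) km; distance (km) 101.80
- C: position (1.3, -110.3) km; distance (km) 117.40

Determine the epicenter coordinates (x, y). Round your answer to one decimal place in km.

52.6 km east, -4.7 km north

Circle about each station: (x + 11.7)² + (y − 23.0)² = 70.01²; (x − 74.1)² + (y + 104.2)² = 101.80²; (x − 1.3)² + (y + 110.3)² = 117.40².
Subtracting pairs of circle equations eliminates x²+y² and gives linear equations (the radical axes):
171.6 x − 254.4 y = 10220.72
26.0 x − 266.6 y = 2620.53
Solving the 2×2 system: x ≈ 52.6, y ≈ -4.7 km.
Check against A (with the unrounded x, y): √((x + 11.7)²+(y − 23.0)²) = 70.01 ≈ 70.01 km. ✓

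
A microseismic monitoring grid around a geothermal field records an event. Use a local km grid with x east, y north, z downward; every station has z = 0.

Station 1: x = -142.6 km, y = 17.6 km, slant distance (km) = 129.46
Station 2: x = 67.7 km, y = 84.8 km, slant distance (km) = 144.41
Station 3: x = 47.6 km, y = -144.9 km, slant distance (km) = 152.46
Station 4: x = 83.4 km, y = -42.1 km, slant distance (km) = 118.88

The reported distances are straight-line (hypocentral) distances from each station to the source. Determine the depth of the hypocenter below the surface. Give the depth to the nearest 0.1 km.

Each station gives a sphere (x−x_i)² + (y−y_i)² + z² = d_i² (stations at z=0).
Subtracting the Station 1 sphere from Station 2 and Station 3: z² cancels, leaving linear equations in x and y:
420.6 x + 134.4 y = -12964.55
380.4 x − 325.0 y = -3866.91
Solving: x ≈ -25.201, y ≈ -17.598 km (keep extra digits for the depth step; rounded: -25.2, -17.6).
Then from the Station 1 sphere: z² = 129.46² − (x + 142.6)² − (y − 17.6)² with x = -25.201, y = -17.598, so z ≈ 41.695 ≈ 41.7 km.

z ≈ 41.7 km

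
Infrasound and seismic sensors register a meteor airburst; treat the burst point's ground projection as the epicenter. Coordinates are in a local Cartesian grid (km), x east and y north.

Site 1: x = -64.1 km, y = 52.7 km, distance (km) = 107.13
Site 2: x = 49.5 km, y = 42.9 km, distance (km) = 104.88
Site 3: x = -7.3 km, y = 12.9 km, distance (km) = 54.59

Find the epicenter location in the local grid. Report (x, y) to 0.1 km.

x ≈ -12.9 km, y ≈ -41.4 km

Circle about each station: (x + 64.1)² + (y − 52.7)² = 107.13²; (x − 49.5)² + (y − 42.9)² = 104.88²; (x + 7.3)² + (y − 12.9)² = 54.59².
Subtracting the Site 1 equation from the Site 2 and Site 3 equations removes the quadratic terms:
227.2 x − 19.6 y = -2118.42
113.6 x − 79.6 y = 1830.37
Solving the 2×2 system: x ≈ -12.9, y ≈ -41.4 km.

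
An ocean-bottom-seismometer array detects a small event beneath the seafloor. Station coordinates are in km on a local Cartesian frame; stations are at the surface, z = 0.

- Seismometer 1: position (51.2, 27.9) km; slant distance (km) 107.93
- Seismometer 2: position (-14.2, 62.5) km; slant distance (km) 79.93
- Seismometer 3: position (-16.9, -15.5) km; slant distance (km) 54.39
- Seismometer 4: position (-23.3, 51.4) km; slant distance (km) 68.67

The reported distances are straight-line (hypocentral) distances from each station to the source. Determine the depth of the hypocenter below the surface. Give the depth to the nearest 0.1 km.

z ≈ 43.4 km

Each station gives a sphere (x−x_i)² + (y−y_i)² + z² = d_i² (stations at z=0).
Subtracting the Seismometer 1 sphere from Seismometer 2 and Seismometer 3: z² cancels, leaving linear equations in x and y:
-130.8 x + 69.2 y = 5968.12
-136.2 x − 86.8 y = 5816.62
Solving: x ≈ -44.303, y ≈ 2.505 km (keep extra digits for the depth step; rounded: -44.3, 2.5).
Then from the Seismometer 1 sphere: z² = 107.93² − (x − 51.2)² − (y − 27.9)² with x = -44.303, y = 2.505, so z ≈ 43.395 ≈ 43.4 km.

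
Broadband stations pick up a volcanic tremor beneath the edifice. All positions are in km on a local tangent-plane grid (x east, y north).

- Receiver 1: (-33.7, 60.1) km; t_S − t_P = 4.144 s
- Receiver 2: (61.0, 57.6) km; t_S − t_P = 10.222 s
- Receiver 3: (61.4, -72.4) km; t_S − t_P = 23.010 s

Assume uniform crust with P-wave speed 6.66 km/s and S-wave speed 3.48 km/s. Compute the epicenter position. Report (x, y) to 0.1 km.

-10.3 km east, 79.2 km north

Distance from S−P lag: d = Δt · v_P v_S / (v_P − v_S) = Δt · (6.66·3.48)/(6.66−3.48) ≈ 7.2883·Δt.
So d_Receiver 1 = 30.20, d_Receiver 2 = 74.50, d_Receiver 3 = 167.70 km.
Circle about each station: (x + 33.7)² + (y − 60.1)² = 30.20²; (x − 61.0)² + (y − 57.6)² = 74.50²; (x − 61.4)² + (y + 72.4)² = 167.70².
Subtracting pairs of circle equations eliminates x²+y² and gives linear equations (the radical axes):
189.4 x − 5.0 y = -2347.15
190.2 x − 265.0 y = -22947.23
Solving the 2×2 system: x ≈ -10.3, y ≈ 79.2 km.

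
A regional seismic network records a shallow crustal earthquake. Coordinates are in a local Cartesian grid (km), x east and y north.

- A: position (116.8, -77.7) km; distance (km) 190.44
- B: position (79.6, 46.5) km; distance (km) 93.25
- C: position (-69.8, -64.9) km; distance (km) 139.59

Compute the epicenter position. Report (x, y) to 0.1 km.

(-12.3, 62.3)

Circle about each station: (x − 116.8)² + (y + 77.7)² = 190.44²; (x − 79.6)² + (y − 46.5)² = 93.25²; (x + 69.8)² + (y + 64.9)² = 139.59².
Subtracting pairs of circle equations eliminates x²+y² and gives linear equations (the radical axes):
-74.4 x + 248.4 y = 16390.71
-373.2 x + 25.6 y = 6186.55
Solving the 2×2 system: x ≈ -12.3, y ≈ 62.3 km.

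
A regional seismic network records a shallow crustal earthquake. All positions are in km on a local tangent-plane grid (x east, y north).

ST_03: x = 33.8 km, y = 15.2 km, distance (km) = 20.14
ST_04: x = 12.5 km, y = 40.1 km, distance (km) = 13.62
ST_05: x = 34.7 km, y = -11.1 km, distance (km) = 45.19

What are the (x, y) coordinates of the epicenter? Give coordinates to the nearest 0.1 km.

(24.0, 32.8)

Circle about each station: (x − 33.8)² + (y − 15.2)² = 20.14²; (x − 12.5)² + (y − 40.1)² = 13.62²; (x − 34.7)² + (y + 11.1)² = 45.19².
Subtracting the ST_03 equation from the ST_04 and ST_05 equations removes the quadratic terms:
-42.6 x + 49.8 y = 610.90
1.8 x − 52.6 y = -1682.70
Solving the 2×2 system: x ≈ 24.0, y ≈ 32.8 km.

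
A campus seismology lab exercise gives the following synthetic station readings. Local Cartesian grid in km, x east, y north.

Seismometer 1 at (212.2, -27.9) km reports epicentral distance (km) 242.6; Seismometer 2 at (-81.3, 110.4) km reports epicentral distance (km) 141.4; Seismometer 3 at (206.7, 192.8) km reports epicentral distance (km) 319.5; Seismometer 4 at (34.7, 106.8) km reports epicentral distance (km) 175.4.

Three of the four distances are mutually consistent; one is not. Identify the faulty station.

Solve using three stations at a time. Using Seismometer 1, Seismometer 2, Seismometer 3 (subtract circle equations pairwise → linear system) gives (x, y) ≈ (-30.3, -21.5).
Distances from that point to each station vs reported:
  Seismometer 1: calculated 242.6 vs reported 242.6 → residual 0.0 km
  Seismometer 2: calculated 141.4 vs reported 141.4 → residual 0.0 km
  Seismometer 3: calculated 319.5 vs reported 319.5 → residual 0.0 km
  Seismometer 4: calculated 143.8 vs reported 175.4 → residual 31.6 km
Seismometer 1, Seismometer 2, Seismometer 3 are mutually consistent (residuals ≈ 0); Seismometer 4 is off by 31.6 km.

Seismometer 4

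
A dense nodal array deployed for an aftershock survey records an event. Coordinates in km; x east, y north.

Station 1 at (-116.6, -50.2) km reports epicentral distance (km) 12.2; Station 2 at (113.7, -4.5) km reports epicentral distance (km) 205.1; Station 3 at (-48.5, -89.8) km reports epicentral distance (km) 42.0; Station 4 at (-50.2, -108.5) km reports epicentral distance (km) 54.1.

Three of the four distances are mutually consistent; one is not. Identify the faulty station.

Solve using three stations at a time. Using Station 2, Station 3, Station 4 (subtract circle equations pairwise → linear system) gives (x, y) ≈ (-82.2, -65.1).
Distances from that point to each station vs reported:
  Station 1: calculated 37.5 vs reported 12.2 → residual 25.3 km
  Station 2: calculated 205.1 vs reported 205.1 → residual 0.0 km
  Station 3: calculated 41.8 vs reported 42.0 → residual 0.2 km
  Station 4: calculated 54.0 vs reported 54.1 → residual 0.1 km
Station 2, Station 3, Station 4 are mutually consistent (residuals ≈ 0); Station 1 is off by 25.3 km.

Station 1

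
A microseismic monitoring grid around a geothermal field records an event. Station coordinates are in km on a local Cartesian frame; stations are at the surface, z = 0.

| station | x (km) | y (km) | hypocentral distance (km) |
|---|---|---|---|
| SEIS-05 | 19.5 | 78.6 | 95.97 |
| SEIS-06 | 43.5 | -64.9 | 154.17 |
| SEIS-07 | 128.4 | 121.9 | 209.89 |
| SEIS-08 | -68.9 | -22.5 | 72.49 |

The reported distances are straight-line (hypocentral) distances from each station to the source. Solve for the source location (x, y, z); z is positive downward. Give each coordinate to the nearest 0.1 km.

Each station gives a sphere (x−x_i)² + (y−y_i)² + z² = d_i² (stations at z=0).
Subtracting the SEIS-05 sphere from SEIS-06 and SEIS-07: z² cancels, leaving linear equations in x and y:
48.0 x − 287.0 y = -15012.10
217.8 x + 86.6 y = -10055.61
Solving: x ≈ -62.791, y ≈ 41.805 km (keep extra digits for the depth step; rounded: -62.8, 41.8).
Then from the SEIS-05 sphere: z² = 95.97² − (x − 19.5)² − (y − 78.6)² with x = -62.791, y = 41.805, so z ≈ 32.933 ≈ 32.9 km.

x ≈ -62.8 km, y ≈ 41.8 km, depth ≈ 32.9 km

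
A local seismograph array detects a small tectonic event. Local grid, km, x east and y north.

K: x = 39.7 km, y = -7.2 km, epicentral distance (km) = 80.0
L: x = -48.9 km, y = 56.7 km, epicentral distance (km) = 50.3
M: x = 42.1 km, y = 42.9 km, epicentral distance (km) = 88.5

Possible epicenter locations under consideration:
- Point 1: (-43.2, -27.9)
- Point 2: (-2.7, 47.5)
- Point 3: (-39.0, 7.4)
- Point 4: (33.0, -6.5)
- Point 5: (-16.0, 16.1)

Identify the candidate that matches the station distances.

Point 3

For each candidate, compare |candidate − station| to the reported distance:
Point 1: residuals K 5.4, L 34.5, M 22.4 → max 34.5 km
Point 2: residuals K 10.8, L 3.2, M 43.5 → max 43.5 km
Point 3: residuals K 0.0, L 0.0, M 0.0 → max 0.0 km
Point 4: residuals K 73.3, L 53.1, M 38.3 → max 73.3 km
Point 5: residuals K 19.6, L 2.0, M 24.5 → max 24.5 km
Only Point 3 has all residuals ≈ 0.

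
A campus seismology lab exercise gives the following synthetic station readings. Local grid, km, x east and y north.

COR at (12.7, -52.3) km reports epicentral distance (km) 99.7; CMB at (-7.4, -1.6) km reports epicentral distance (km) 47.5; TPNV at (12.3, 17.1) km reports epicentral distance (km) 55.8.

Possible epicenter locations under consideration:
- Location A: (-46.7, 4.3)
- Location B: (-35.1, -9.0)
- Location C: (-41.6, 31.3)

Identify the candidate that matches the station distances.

Location C

For each candidate, compare |candidate − station| to the reported distance:
Location A: residuals COR 17.7, CMB 7.8, TPNV 4.6 → max 17.7 km
Location B: residuals COR 35.2, CMB 18.8, TPNV 1.7 → max 35.2 km
Location C: residuals COR 0.0, CMB 0.0, TPNV 0.1 → max 0.1 km
Only Location C has all residuals ≈ 0.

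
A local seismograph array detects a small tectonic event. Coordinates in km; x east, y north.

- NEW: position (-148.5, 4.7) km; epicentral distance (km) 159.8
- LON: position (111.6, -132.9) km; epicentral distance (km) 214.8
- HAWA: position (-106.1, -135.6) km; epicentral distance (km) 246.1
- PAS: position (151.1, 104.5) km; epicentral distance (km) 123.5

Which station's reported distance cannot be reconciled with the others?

Solve using three stations at a time. Using LON, HAWA, PAS (subtract circle equations pairwise → linear system) gives (x, y) ≈ (33.4, 67.2).
Distances from that point to each station vs reported:
  NEW: calculated 192.3 vs reported 159.8 → residual 32.5 km
  LON: calculated 214.8 vs reported 214.8 → residual 0.0 km
  HAWA: calculated 246.1 vs reported 246.1 → residual 0.0 km
  PAS: calculated 123.5 vs reported 123.5 → residual 0.0 km
LON, HAWA, PAS are mutually consistent (residuals ≈ 0); NEW is off by 32.5 km.

NEW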